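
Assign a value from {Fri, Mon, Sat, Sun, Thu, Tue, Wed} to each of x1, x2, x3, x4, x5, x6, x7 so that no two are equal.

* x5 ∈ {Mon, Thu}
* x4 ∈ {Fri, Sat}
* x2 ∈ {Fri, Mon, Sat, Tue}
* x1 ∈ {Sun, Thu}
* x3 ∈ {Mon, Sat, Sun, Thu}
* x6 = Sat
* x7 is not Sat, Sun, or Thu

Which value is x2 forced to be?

x6 must be Sat (only option left). Eliminate Sat elsewhere: x2, x3, x4.
x4 must be Fri (only option left). Strike Fri from x2, x7.
The 5 still-open variables together cover exactly {Mon, Sun, Thu, Tue, Wed} — 5 values for 5 variables — and Wed appears only in x7's list, so x7 = Wed.
The 4 still-open variables draw from only 4 values {Mon, Sun, Thu, Tue}, so each is used; only x2 can be Tue, hence x2 = Tue.

Tue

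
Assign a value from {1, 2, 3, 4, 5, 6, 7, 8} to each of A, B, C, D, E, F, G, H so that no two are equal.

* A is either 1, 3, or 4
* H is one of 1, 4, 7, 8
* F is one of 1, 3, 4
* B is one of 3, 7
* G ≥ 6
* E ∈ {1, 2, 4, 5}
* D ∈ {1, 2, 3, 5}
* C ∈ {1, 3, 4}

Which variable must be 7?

B

The 8 variables together cover exactly {1, 2, 3, 4, 5, 6, 7, 8} — 8 values for 8 variables — and 6 appears only in G's list, so G = 6.
Among the 7 still-open variables, 8 fits only H (and all 7 values in {1, 2, 3, 4, 5, 7, 8} must be used), so H = 8.
The 6 still-open variables together cover exactly {1, 2, 3, 4, 5, 7} — 6 values for 6 variables — and 7 appears only in B's list, so B = 7.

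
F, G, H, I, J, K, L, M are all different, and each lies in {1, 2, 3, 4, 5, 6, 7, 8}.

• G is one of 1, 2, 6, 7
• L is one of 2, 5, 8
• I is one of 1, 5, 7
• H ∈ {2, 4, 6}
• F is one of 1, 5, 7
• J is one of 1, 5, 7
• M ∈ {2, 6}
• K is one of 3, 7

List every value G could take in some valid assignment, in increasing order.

The 8 variables together cover exactly {1, 2, 3, 4, 5, 6, 7, 8} — 8 values for 8 variables — and 3 appears only in K's list, so K = 3.
The 7 still-open variables draw from only 7 values {1, 2, 4, 5, 6, 7, 8}, so each is used; only H can be 4, hence H = 4.
The 6 still-open variables draw from only 6 values {1, 2, 5, 6, 7, 8}, so each is used; only L can be 8, hence L = 8.
The 3 variables F, I, J are confined to {1, 5, 7}, which locks those values in; drop them from G.
No further eliminations apply; G can still be any of 2, 6.

2, 6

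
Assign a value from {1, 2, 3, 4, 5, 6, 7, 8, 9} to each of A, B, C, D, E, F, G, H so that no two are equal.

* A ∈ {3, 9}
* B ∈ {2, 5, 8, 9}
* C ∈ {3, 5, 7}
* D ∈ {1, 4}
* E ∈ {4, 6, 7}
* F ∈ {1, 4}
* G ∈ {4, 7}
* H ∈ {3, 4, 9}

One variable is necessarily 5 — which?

C

D and F between them cover only {1, 4} — a naked pair. Remove those values from E, G, H.
G must be 7 (only option left). Remove 7 from C, E.
E must be 6 (only option left).
A and H share exactly the 2 values {3, 9}; by pigeonhole those values go to them, so strike 3, 9 from B, C.
So 5 goes to C.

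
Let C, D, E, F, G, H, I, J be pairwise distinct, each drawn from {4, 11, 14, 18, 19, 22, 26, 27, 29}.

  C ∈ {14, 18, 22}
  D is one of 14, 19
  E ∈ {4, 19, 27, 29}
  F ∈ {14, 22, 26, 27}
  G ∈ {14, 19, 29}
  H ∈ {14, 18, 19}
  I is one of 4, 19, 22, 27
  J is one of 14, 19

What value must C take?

22

The 8 variables together cover exactly {4, 14, 18, 19, 22, 26, 27, 29} — 8 values for 8 variables — and 26 appears only in F's list, so F = 26.
D and J share exactly the 2 values {14, 19}; by pigeonhole those values go to them, so strike 14, 19 from C, E, G, H, I.
G must be 29 (only option left). Remove 29 from E.
H's domain is down to {18}, so H = 18. So C can't be 18.
So C = 22.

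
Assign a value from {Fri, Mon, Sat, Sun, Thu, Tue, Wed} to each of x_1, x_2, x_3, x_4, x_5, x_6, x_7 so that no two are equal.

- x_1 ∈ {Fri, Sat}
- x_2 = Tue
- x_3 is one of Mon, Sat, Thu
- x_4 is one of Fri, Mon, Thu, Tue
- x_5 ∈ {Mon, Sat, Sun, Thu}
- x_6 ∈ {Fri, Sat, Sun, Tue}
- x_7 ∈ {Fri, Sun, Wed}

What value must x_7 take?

x_2 must be Tue (only option left). Remove Tue from x_4, x_6.
Among the 6 still-open variables, Wed fits only x_7 (and all 6 values in {Fri, Mon, Sat, Sun, Thu, Wed} must be used), so x_7 = Wed.

Wed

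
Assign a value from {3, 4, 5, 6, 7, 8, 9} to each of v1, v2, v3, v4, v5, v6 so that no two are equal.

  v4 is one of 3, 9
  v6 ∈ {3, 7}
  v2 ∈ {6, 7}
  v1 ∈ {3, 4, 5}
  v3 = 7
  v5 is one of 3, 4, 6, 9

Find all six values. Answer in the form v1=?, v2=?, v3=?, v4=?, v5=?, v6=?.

v3 must be 7 (only option left). Eliminate 7 elsewhere: v2, v6.
That leaves v6 = 3. Eliminate 3 elsewhere: v1, v4, v5.
v2's domain is down to {6}, so v2 = 6. Remove 6 from v5.
v4 has just one choice, so v4 = 9. Eliminate 9 elsewhere: v5.
That leaves v5 = 4. Remove 4 from v1.
v1's domain is down to {5}, so v1 = 5.

v1=5, v2=6, v3=7, v4=9, v5=4, v6=3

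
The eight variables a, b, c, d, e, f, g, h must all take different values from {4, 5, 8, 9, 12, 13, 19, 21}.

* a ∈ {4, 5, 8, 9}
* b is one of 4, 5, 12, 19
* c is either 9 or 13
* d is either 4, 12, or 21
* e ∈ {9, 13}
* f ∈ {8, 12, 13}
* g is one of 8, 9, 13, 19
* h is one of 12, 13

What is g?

19

The 8 variables together cover exactly {4, 5, 8, 9, 12, 13, 19, 21} — 8 values for 8 variables — and 21 appears only in d's list, so d = 21.
c and e between them cover only {9, 13} — a naked pair. Remove those values from a, f, g, h.
h has just one choice, so h = 12. Strike 12 from b, f.
f has just one choice, so f = 8. Remove 8 from a, g.
So g = 19.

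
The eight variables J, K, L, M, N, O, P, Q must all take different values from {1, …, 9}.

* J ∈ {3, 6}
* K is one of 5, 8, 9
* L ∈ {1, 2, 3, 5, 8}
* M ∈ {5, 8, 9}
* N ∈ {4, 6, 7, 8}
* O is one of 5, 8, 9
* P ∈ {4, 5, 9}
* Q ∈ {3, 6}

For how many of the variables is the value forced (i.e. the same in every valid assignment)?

2

J and Q share exactly the 2 values {3, 6}; by pigeonhole those values go to them, so strike 3, 6 from L, N.
K, M, O between them cover only {5, 8, 9} — a naked triple. Remove those values from L, N, P.
That leaves P = 4. Eliminate 4 elsewhere: N.
N must be 7 (only option left).
Determined: N=7, P=4. The other variables each still have more than one consistent value. That makes 2.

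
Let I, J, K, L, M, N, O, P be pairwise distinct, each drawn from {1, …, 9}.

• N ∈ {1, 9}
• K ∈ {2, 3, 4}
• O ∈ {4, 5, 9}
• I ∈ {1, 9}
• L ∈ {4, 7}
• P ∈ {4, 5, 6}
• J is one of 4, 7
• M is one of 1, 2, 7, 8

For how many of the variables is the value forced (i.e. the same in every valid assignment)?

I and N between them cover only {1, 9} — a naked pair. Remove those values from M, O.
J and L between them cover only {4, 7} — a naked pair. Remove those values from K, M, O, P.
O must be 5 (only option left). Eliminate 5 elsewhere: P.
That leaves P = 6.
Determined: O=5, P=6. The other variables each still have more than one consistent value. That makes 2.

2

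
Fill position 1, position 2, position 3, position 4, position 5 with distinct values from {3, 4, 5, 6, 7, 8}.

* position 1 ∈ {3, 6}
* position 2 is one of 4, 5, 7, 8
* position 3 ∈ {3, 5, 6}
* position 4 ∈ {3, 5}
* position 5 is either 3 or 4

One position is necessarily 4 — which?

position 1, position 3, position 4 share exactly the 3 values {3, 5, 6}; by pigeonhole those values go to them, so strike 3, 5, 6 from position 2, position 5.

position 5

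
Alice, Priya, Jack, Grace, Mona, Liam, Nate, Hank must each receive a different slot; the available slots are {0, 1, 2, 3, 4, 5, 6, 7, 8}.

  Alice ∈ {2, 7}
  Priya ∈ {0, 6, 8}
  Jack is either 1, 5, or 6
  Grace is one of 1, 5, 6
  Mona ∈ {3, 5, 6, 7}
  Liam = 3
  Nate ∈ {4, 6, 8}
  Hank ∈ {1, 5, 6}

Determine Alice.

2

Liam's domain is down to {3}, so Liam = 3. Strike 3 from Mona.
Jack, Grace, Hank share exactly the 3 values {1, 5, 6}; by pigeonhole those values go to them, so strike 1, 5, 6 from Priya, Mona, Nate.
Mona's domain is down to {7}, so Mona = 7. Remove 7 from Alice.
So Alice = 2.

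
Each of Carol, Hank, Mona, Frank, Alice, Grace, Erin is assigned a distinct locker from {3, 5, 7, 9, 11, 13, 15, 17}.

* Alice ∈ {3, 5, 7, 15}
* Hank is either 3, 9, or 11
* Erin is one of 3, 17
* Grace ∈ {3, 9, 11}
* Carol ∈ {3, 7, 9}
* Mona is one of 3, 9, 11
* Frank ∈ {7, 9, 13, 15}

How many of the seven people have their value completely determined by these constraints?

2

The 3 variables Hank, Mona, Grace are confined to {3, 9, 11}, which locks those values in; drop them from Carol, Frank, Alice, Erin.
Carol must be 7 (only option left). Remove 7 from Frank, Alice.
Erin's domain is down to {17}, so Erin = 17.
Determined: Carol=7, Erin=17. The other people each still have more than one consistent value. That makes 2.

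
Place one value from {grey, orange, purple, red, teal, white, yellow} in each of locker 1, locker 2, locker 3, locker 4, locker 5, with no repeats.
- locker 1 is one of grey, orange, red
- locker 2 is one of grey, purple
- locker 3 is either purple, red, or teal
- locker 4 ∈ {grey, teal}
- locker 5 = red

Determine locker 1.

locker 5 must be red (only option left). So locker 1, locker 3 can't be red.
The 4 still-open variables together cover exactly {grey, orange, purple, teal} — 4 values for 4 variables — and orange appears only in locker 1's list, so locker 1 = orange.

orange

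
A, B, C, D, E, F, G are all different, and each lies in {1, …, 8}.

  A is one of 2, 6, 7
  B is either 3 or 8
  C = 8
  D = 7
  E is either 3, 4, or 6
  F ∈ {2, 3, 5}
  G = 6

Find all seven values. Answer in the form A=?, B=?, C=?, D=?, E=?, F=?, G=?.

A=2, B=3, C=8, D=7, E=4, F=5, G=6

C must be 8 (only option left). Remove 8 from B.
D must be 7 (only option left). Eliminate 7 elsewhere: A.
G must be 6 (only option left). So A, E can't be 6.
A's domain is down to {2}, so A = 2. So F can't be 2.
B has just one choice, so B = 3. So E, F can't be 3.
That leaves E = 4.
F's domain is down to {5}, so F = 5.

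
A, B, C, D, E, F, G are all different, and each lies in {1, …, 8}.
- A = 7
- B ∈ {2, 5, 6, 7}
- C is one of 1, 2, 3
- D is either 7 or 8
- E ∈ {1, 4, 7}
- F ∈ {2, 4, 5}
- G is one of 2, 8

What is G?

2

A must be 7 (only option left). Eliminate 7 elsewhere: B, D, E.
D must be 8 (only option left). Eliminate 8 elsewhere: G.
So G = 2.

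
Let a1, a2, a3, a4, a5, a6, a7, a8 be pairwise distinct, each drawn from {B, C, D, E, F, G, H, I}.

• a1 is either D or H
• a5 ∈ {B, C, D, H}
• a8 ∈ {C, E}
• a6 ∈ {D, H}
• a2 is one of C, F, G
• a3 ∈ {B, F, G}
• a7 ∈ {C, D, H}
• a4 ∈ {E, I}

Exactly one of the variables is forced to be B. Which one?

Among the 8 variables, I fits only a4 (and all 8 values in {B, C, D, E, F, G, H, I} must be used), so a4 = I.
The 7 still-open variables draw from only 7 values {B, C, D, E, F, G, H}, so each is used; only a8 can be E, hence a8 = E.
a1 and a6 between them cover only {D, H} — a naked pair. Remove those values from a5, a7.
a7's domain is down to {C}, so a7 = C. Eliminate C elsewhere: a2, a5.
So B goes to a5.

a5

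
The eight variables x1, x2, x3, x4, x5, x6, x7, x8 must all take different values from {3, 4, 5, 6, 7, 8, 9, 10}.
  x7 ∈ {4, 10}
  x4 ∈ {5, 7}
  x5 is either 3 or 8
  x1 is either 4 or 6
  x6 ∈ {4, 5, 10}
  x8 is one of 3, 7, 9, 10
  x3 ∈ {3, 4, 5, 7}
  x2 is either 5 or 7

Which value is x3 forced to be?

The 8 variables together cover exactly {3, 4, 5, 6, 7, 8, 9, 10} — 8 values for 8 variables — and 6 appears only in x1's list, so x1 = 6.
Among the 7 still-open variables, 8 fits only x5 (and all 7 values in {3, 4, 5, 7, 8, 9, 10} must be used), so x5 = 8.
The 6 still-open variables draw from only 6 values {3, 4, 5, 7, 9, 10}, so each is used; only x8 can be 9, hence x8 = 9.
The 5 still-open variables together cover exactly {3, 4, 5, 7, 10} — 5 values for 5 variables — and 3 appears only in x3's list, so x3 = 3.

3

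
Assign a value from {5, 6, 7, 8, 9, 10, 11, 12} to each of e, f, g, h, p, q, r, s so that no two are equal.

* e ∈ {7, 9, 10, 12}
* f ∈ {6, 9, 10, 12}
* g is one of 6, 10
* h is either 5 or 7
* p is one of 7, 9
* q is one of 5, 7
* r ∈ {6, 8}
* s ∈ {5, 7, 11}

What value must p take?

9

The 8 variables draw from only 8 values {5, 6, 7, 8, 9, 10, 11, 12}, so each is used; only r can be 8, hence r = 8.
The 7 still-open variables together cover exactly {5, 6, 7, 9, 10, 11, 12} — 7 values for 7 variables — and 11 appears only in s's list, so s = 11.
The 2 variables h and q are confined to {5, 7}, which locks those values in; drop them from e, p.
So p = 9.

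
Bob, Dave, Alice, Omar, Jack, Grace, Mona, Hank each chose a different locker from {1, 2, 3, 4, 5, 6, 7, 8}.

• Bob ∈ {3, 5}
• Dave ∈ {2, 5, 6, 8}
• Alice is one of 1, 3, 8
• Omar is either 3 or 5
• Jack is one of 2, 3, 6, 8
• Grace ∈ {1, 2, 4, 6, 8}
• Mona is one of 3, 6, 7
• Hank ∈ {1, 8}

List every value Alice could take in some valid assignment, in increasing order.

The 8 variables draw from only 8 values {1, 2, 3, 4, 5, 6, 7, 8}, so each is used; only Grace can be 4, hence Grace = 4.
The 7 still-open variables draw from only 7 values {1, 2, 3, 5, 6, 7, 8}, so each is used; only Mona can be 7, hence Mona = 7.
The 2 variables Bob and Omar are confined to {3, 5}, which locks those values in; drop them from Dave, Alice, Jack.
The 2 variables Alice and Hank are confined to {1, 8}, which locks those values in; drop them from Dave, Jack.
No further eliminations apply; Alice can still be any of 1, 8.

1, 8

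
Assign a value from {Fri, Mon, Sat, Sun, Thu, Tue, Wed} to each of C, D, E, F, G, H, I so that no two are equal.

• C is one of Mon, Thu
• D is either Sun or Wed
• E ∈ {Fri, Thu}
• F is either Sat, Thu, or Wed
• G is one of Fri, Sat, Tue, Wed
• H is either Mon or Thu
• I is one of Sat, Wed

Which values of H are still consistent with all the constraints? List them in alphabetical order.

The 7 variables draw from only 7 values {Fri, Mon, Sat, Sun, Thu, Tue, Wed}, so each is used; only D can be Sun, hence D = Sun.
The 6 still-open variables draw from only 6 values {Fri, Mon, Sat, Thu, Tue, Wed}, so each is used; only G can be Tue, hence G = Tue.
The 5 still-open variables together cover exactly {Fri, Mon, Sat, Thu, Wed} — 5 values for 5 variables — and Fri appears only in E's list, so E = Fri.
C and H share exactly the 2 values {Mon, Thu}; by pigeonhole those values go to them, so strike Mon, Thu from F.
No further eliminations apply; H can still be any of Mon, Thu.

Mon, Thu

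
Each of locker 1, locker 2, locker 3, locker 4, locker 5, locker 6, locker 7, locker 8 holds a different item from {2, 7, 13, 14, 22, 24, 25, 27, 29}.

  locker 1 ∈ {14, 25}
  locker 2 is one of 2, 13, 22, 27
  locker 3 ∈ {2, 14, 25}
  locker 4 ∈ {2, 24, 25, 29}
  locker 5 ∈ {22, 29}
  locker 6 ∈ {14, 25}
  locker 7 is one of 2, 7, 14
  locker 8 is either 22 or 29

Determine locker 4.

locker 1 and locker 6 between them cover only {14, 25} — a naked pair. Remove those values from locker 3, locker 4, locker 7.
locker 3 has just one choice, so locker 3 = 2. Strike 2 from locker 2, locker 4, locker 7.
locker 7 must be 7 (only option left).
locker 5 and locker 8 between them cover only {22, 29} — a naked pair. Remove those values from locker 2, locker 4.
So locker 4 = 24.

24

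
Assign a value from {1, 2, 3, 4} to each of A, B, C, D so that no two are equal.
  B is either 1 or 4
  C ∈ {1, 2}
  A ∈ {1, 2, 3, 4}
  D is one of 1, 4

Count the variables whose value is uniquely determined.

2

The 4 variables draw from only 4 values {1, 2, 3, 4}, so each is used; only A can be 3, hence A = 3.
The 3 still-open variables together cover exactly {1, 2, 4} — 3 values for 3 variables — and 2 appears only in C's list, so C = 2.
Determined: A=3, C=2. The other variables each still have more than one consistent value. That makes 2.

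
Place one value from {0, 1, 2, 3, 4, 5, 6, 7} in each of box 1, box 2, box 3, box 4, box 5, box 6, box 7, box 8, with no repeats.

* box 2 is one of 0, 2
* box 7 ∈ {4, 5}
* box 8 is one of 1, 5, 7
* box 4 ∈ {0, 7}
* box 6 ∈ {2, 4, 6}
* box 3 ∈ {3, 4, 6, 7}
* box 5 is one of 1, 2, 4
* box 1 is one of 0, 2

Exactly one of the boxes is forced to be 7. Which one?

box 4

The 8 variables together cover exactly {0, 1, 2, 3, 4, 5, 6, 7} — 8 values for 8 variables — and 3 appears only in box 3's list, so box 3 = 3.
The 7 still-open variables draw from only 7 values {0, 1, 2, 4, 5, 6, 7}, so each is used; only box 6 can be 6, hence box 6 = 6.
box 1 and box 2 between them cover only {0, 2} — a naked pair. Remove those values from box 4, box 5.
So 7 goes to box 4.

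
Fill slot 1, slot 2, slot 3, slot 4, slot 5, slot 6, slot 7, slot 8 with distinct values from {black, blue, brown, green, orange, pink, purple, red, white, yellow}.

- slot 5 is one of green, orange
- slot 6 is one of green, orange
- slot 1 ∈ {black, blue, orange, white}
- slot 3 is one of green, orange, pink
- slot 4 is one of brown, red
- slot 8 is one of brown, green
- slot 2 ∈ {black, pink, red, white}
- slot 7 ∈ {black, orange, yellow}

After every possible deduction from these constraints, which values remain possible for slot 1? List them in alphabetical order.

slot 5 and slot 6 share exactly the 2 values {green, orange}; by pigeonhole those values go to them, so strike green, orange from slot 1, slot 3, slot 7, slot 8.
slot 3 must be pink (only option left). So slot 2 can't be pink.
slot 8 has just one choice, so slot 8 = brown. Remove brown from slot 4.
slot 4 must be red (only option left). Strike red from slot 2.
No further eliminations apply; slot 1 can still be any of black, blue, white.

black, blue, white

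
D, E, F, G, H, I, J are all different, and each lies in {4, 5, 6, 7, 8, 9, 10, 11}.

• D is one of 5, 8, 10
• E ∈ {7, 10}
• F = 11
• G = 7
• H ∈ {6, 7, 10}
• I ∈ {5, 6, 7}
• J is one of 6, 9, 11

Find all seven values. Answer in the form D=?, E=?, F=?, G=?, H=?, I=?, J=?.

F must be 11 (only option left). Remove 11 from J.
That leaves G = 7. Eliminate 7 elsewhere: E, H, I.
E has just one choice, so E = 10. Remove 10 from D, H.
That leaves H = 6. Strike 6 from I, J.
I has just one choice, so I = 5. Eliminate 5 elsewhere: D.
J must be 9 (only option left).
That leaves D = 8.

D=8, E=10, F=11, G=7, H=6, I=5, J=9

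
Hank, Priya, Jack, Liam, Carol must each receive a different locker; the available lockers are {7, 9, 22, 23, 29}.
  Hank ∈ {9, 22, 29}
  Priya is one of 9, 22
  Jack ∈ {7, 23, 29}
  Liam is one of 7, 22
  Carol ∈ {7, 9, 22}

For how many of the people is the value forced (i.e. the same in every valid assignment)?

The 5 variables together cover exactly {7, 9, 22, 23, 29} — 5 values for 5 variables — and 23 appears only in Jack's list, so Jack = 23.
The 4 still-open variables draw from only 4 values {7, 9, 22, 29}, so each is used; only Hank can be 29, hence Hank = 29.
Determined: Hank=29, Jack=23. The other people each still have more than one consistent value. That makes 2.

2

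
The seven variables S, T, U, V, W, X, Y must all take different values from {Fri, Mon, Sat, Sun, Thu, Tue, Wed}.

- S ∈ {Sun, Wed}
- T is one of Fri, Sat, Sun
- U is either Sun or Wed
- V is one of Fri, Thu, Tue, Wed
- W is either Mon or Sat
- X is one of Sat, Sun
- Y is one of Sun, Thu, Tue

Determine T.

Fri

Among the 7 variables, Mon fits only W (and all 7 values in {Fri, Mon, Sat, Sun, Thu, Tue, Wed} must be used), so W = Mon.
The 2 variables S and U are confined to {Sun, Wed}, which locks those values in; drop them from T, V, X, Y.
X's domain is down to {Sat}, so X = Sat. Strike Sat from T.
So T = Fri.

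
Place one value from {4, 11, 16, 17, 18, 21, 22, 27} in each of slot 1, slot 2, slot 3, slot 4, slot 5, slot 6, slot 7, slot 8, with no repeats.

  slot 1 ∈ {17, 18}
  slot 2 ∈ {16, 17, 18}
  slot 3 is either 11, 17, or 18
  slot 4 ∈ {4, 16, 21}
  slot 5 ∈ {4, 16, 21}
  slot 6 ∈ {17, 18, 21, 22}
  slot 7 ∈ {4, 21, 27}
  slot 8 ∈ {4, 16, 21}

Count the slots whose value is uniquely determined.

3

The 8 variables draw from only 8 values {4, 11, 16, 17, 18, 21, 22, 27}, so each is used; only slot 3 can be 11, hence slot 3 = 11.
Among the 7 still-open variables, 22 fits only slot 6 (and all 7 values in {4, 16, 17, 18, 21, 22, 27} must be used), so slot 6 = 22.
Among the 6 still-open variables, 27 fits only slot 7 (and all 6 values in {4, 16, 17, 18, 21, 27} must be used), so slot 7 = 27.
The 3 variables slot 4, slot 5, slot 8 are confined to {4, 16, 21}, which locks those values in; drop them from slot 2.
Determined: slot 3=11, slot 6=22, slot 7=27. The other slots each still have more than one consistent value. That makes 3.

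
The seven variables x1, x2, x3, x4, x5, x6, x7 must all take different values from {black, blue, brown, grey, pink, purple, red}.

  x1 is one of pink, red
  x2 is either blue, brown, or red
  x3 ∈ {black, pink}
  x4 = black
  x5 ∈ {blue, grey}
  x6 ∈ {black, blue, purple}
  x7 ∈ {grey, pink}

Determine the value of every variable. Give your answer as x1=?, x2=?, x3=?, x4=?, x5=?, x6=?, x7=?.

x1=red, x2=brown, x3=pink, x4=black, x5=blue, x6=purple, x7=grey

x4 has just one choice, so x4 = black. Remove black from x3, x6.
That leaves x3 = pink. Eliminate pink elsewhere: x1, x7.
x7's domain is down to {grey}, so x7 = grey. Eliminate grey elsewhere: x5.
x1 must be red (only option left). So x2 can't be red.
x5's domain is down to {blue}, so x5 = blue. Eliminate blue elsewhere: x2, x6.
x6 must be purple (only option left).
x2 has just one choice, so x2 = brown.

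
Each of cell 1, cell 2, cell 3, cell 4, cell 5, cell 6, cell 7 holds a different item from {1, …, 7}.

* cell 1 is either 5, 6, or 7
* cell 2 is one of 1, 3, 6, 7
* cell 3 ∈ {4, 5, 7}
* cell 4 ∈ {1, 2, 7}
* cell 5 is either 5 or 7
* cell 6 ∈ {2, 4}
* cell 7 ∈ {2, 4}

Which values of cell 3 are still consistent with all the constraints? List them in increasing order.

The 7 variables together cover exactly {1, 2, 3, 4, 5, 6, 7} — 7 values for 7 variables — and 3 appears only in cell 2's list, so cell 2 = 3.
Among the 6 still-open variables, 1 fits only cell 4 (and all 6 values in {1, 2, 4, 5, 6, 7} must be used), so cell 4 = 1.
The 5 still-open variables together cover exactly {2, 4, 5, 6, 7} — 5 values for 5 variables — and 6 appears only in cell 1's list, so cell 1 = 6.
The 2 variables cell 6 and cell 7 are confined to {2, 4}, which locks those values in; drop them from cell 3.
No further eliminations apply; cell 3 can still be any of 5, 7.

5, 7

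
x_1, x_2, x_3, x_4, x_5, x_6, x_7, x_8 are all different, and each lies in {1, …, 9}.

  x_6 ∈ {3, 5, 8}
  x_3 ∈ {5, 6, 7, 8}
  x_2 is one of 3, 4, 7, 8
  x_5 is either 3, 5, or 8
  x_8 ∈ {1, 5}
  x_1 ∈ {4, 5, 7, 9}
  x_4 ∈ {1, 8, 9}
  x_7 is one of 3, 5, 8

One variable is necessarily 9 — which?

Among the 8 variables, 6 fits only x_3 (and all 8 values in {1, 3, 4, 5, 6, 7, 8, 9} must be used), so x_3 = 6.
x_5, x_6, x_7 share exactly the 3 values {3, 5, 8}; by pigeonhole those values go to them, so strike 3, 5, 8 from x_1, x_2, x_4, x_8.
x_8 has just one choice, so x_8 = 1. So x_4 can't be 1.
So 9 goes to x_4.

x_4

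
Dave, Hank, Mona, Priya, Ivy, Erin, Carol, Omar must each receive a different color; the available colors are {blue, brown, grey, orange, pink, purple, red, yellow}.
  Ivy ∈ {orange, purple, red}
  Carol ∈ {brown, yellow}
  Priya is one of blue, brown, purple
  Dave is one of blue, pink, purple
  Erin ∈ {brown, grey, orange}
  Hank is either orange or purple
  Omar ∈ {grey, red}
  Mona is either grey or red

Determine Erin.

The 8 variables draw from only 8 values {blue, brown, grey, orange, pink, purple, red, yellow}, so each is used; only Dave can be pink, hence Dave = pink.
The 7 still-open variables draw from only 7 values {blue, brown, grey, orange, purple, red, yellow}, so each is used; only Priya can be blue, hence Priya = blue.
The 6 still-open variables draw from only 6 values {brown, grey, orange, purple, red, yellow}, so each is used; only Carol can be yellow, hence Carol = yellow.
The 5 still-open variables together cover exactly {brown, grey, orange, purple, red} — 5 values for 5 variables — and brown appears only in Erin's list, so Erin = brown.

brown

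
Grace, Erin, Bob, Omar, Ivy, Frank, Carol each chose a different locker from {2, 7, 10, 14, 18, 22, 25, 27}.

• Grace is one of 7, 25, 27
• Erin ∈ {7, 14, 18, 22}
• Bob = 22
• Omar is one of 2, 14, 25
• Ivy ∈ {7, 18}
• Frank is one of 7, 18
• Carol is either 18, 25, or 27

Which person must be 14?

Bob has just one choice, so Bob = 22. Eliminate 22 elsewhere: Erin.
Among the 6 still-open variables, 2 fits only Omar (and all 6 values in {2, 7, 14, 18, 25, 27} must be used), so Omar = 2.
Among the 5 still-open variables, 14 fits only Erin (and all 5 values in {7, 14, 18, 25, 27} must be used), so Erin = 14.

Erin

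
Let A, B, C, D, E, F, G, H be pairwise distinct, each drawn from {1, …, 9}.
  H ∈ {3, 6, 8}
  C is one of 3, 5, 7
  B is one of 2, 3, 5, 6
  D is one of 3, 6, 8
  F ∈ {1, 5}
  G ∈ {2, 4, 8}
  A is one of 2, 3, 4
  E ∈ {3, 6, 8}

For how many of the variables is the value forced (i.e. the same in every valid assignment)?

The 8 variables together cover exactly {1, 2, 3, 4, 5, 6, 7, 8} — 8 values for 8 variables — and 1 appears only in F's list, so F = 1.
The 7 still-open variables draw from only 7 values {2, 3, 4, 5, 6, 7, 8}, so each is used; only C can be 7, hence C = 7.
Among the 6 still-open variables, 5 fits only B (and all 6 values in {2, 3, 4, 5, 6, 8} must be used), so B = 5.
The 3 variables D, E, H are confined to {3, 6, 8}, which locks those values in; drop them from A, G.
Determined: B=5, C=7, F=1. The other variables each still have more than one consistent value. That makes 3.

3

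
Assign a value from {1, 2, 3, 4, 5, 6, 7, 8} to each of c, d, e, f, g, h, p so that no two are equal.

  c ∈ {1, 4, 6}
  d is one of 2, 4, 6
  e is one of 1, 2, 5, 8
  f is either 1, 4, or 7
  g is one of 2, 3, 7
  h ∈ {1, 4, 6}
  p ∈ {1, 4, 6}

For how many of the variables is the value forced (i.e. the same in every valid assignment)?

3

The 3 variables c, h, p are confined to {1, 4, 6}, which locks those values in; drop them from d, e, f.
d has just one choice, so d = 2. So e, g can't be 2.
That leaves f = 7. Strike 7 from g.
g has just one choice, so g = 3.
Determined: d=2, f=7, g=3. The other variables each still have more than one consistent value. That makes 3.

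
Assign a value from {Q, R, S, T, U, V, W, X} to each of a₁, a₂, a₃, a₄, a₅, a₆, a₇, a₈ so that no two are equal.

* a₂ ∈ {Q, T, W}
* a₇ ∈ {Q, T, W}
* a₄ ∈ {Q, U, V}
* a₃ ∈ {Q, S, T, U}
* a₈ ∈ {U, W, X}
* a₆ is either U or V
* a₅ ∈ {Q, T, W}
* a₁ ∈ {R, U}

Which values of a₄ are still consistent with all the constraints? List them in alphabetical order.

U, V

The 8 variables draw from only 8 values {Q, R, S, T, U, V, W, X}, so each is used; only a₁ can be R, hence a₁ = R.
Among the 7 still-open variables, S fits only a₃ (and all 7 values in {Q, S, T, U, V, W, X} must be used), so a₃ = S.
The 6 still-open variables draw from only 6 values {Q, T, U, V, W, X}, so each is used; only a₈ can be X, hence a₈ = X.
a₂, a₅, a₇ between them cover only {Q, T, W} — a naked triple. Remove those values from a₄.
No further eliminations apply; a₄ can still be any of U, V.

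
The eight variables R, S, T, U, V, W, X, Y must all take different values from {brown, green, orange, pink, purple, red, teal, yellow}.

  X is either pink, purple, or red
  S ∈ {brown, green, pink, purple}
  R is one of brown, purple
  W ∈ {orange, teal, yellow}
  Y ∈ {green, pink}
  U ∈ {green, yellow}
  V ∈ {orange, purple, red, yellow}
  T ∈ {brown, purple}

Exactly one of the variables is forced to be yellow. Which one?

The 8 variables together cover exactly {brown, green, orange, pink, purple, red, teal, yellow} — 8 values for 8 variables — and teal appears only in W's list, so W = teal.
The 7 still-open variables draw from only 7 values {brown, green, orange, pink, purple, red, yellow}, so each is used; only V can be orange, hence V = orange.
The 6 still-open variables together cover exactly {brown, green, pink, purple, red, yellow} — 6 values for 6 variables — and red appears only in X's list, so X = red.
The 5 still-open variables together cover exactly {brown, green, pink, purple, yellow} — 5 values for 5 variables — and yellow appears only in U's list, so U = yellow.

U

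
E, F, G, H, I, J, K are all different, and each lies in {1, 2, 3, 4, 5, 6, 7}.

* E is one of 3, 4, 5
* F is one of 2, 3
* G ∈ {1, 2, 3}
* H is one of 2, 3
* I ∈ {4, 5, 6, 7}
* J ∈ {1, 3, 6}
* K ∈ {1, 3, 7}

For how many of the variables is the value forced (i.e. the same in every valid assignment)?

3

F and H share exactly the 2 values {2, 3}; by pigeonhole those values go to them, so strike 2, 3 from E, G, J, K.
G's domain is down to {1}, so G = 1. Eliminate 1 elsewhere: J, K.
J must be 6 (only option left). Remove 6 from I.
K's domain is down to {7}, so K = 7. Remove 7 from I.
Determined: G=1, J=6, K=7. The other variables each still have more than one consistent value. That makes 3.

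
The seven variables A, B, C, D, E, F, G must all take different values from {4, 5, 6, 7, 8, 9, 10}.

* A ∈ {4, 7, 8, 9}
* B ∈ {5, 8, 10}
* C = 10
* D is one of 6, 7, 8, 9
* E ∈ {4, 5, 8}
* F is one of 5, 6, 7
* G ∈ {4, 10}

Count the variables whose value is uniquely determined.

C's domain is down to {10}, so C = 10. Strike 10 from B, G.
That leaves G = 4. Eliminate 4 elsewhere: A, E.
B and E share exactly the 2 values {5, 8}; by pigeonhole those values go to them, so strike 5, 8 from A, D, F.
Determined: C=10, G=4. The other variables each still have more than one consistent value. That makes 2.

2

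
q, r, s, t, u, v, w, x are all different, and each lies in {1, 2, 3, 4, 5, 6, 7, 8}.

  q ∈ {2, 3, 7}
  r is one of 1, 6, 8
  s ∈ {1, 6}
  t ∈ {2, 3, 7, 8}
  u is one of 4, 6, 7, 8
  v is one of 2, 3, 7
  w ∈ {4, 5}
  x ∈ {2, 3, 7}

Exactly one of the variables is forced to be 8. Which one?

t

The 8 variables together cover exactly {1, 2, 3, 4, 5, 6, 7, 8} — 8 values for 8 variables — and 5 appears only in w's list, so w = 5.
Among the 7 still-open variables, 4 fits only u (and all 7 values in {1, 2, 3, 4, 6, 7, 8} must be used), so u = 4.
The 3 variables q, v, x are confined to {2, 3, 7}, which locks those values in; drop them from t.
So 8 goes to t.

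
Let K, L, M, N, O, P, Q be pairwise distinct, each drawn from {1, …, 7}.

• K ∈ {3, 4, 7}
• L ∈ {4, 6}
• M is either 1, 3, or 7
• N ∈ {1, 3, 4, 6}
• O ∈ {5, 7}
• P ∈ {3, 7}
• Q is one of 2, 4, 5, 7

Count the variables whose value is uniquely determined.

2

The 7 variables together cover exactly {1, 2, 3, 4, 5, 6, 7} — 7 values for 7 variables — and 2 appears only in Q's list, so Q = 2.
The 6 still-open variables together cover exactly {1, 3, 4, 5, 6, 7} — 6 values for 6 variables — and 5 appears only in O's list, so O = 5.
Determined: O=5, Q=2. The other variables each still have more than one consistent value. That makes 2.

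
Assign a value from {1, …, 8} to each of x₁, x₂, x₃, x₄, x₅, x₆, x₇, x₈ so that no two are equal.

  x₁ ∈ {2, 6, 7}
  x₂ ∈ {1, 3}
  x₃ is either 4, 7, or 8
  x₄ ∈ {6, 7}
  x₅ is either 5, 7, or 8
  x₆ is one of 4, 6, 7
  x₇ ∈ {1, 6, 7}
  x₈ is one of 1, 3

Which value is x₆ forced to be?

4

The 8 variables together cover exactly {1, 2, 3, 4, 5, 6, 7, 8} — 8 values for 8 variables — and 2 appears only in x₁'s list, so x₁ = 2.
The 7 still-open variables together cover exactly {1, 3, 4, 5, 6, 7, 8} — 7 values for 7 variables — and 5 appears only in x₅'s list, so x₅ = 5.
Among the 6 still-open variables, 8 fits only x₃ (and all 6 values in {1, 3, 4, 6, 7, 8} must be used), so x₃ = 8.
The 5 still-open variables draw from only 5 values {1, 3, 4, 6, 7}, so each is used; only x₆ can be 4, hence x₆ = 4.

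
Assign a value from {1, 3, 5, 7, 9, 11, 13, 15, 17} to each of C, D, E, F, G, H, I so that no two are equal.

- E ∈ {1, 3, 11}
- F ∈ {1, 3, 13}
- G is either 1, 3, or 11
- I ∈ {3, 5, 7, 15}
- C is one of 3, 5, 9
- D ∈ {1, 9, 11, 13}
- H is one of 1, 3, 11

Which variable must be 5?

C

The 3 variables E, G, H are confined to {1, 3, 11}, which locks those values in; drop them from C, D, F, I.
F must be 13 (only option left). So D can't be 13.
D has just one choice, so D = 9. Eliminate 9 elsewhere: C.
So 5 goes to C.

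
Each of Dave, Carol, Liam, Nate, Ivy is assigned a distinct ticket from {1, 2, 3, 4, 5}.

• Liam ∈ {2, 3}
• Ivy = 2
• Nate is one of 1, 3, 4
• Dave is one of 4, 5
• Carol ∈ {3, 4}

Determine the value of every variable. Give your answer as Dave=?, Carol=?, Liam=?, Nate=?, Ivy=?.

Ivy has just one choice, so Ivy = 2. So Liam can't be 2.
Liam's domain is down to {3}, so Liam = 3. Strike 3 from Carol, Nate.
Carol has just one choice, so Carol = 4. Strike 4 from Dave, Nate.
Nate's domain is down to {1}, so Nate = 1.
Dave's domain is down to {5}, so Dave = 5.

Dave=5, Carol=4, Liam=3, Nate=1, Ivy=2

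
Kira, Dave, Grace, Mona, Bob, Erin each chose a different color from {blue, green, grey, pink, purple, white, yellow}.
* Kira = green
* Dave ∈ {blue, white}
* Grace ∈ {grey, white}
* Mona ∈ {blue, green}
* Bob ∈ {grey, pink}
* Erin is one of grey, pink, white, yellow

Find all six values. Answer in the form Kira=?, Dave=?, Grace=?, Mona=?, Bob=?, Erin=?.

Kira=green, Dave=white, Grace=grey, Mona=blue, Bob=pink, Erin=yellow

Kira must be green (only option left). Remove green from Mona.
Mona's domain is down to {blue}, so Mona = blue. Remove blue from Dave.
Dave must be white (only option left). So Grace, Erin can't be white.
That leaves Grace = grey. Eliminate grey elsewhere: Bob, Erin.
Bob has just one choice, so Bob = pink. So Erin can't be pink.
Erin must be yellow (only option left).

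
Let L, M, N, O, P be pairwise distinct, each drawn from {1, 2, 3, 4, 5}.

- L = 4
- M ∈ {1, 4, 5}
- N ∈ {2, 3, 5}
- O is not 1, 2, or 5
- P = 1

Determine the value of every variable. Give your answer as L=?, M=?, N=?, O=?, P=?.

L must be 4 (only option left). Strike 4 from M, O.
O's domain is down to {3}, so O = 3. Eliminate 3 elsewhere: N.
That leaves P = 1. Strike 1 from M.
M has just one choice, so M = 5. Remove 5 from N.
N must be 2 (only option left).

L=4, M=5, N=2, O=3, P=1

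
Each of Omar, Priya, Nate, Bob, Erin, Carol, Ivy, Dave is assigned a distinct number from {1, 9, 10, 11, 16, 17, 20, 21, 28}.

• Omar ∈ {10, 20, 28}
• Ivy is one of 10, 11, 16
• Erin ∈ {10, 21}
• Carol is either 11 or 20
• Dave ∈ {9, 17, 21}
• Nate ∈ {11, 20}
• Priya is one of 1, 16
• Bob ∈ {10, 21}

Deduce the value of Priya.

1

Nate and Carol share exactly the 2 values {11, 20}; by pigeonhole those values go to them, so strike 11, 20 from Omar, Ivy.
Bob and Erin between them cover only {10, 21} — a naked pair. Remove those values from Omar, Ivy, Dave.
Omar has just one choice, so Omar = 28.
Ivy's domain is down to {16}, so Ivy = 16. Eliminate 16 elsewhere: Priya.
So Priya = 1.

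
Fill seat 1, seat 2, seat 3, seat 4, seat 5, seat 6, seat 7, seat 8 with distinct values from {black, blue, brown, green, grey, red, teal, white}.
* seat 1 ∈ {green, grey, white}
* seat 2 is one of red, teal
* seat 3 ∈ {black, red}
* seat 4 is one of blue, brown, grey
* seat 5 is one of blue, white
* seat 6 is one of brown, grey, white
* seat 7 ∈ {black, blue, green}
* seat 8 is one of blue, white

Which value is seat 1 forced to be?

The 8 variables together cover exactly {black, blue, brown, green, grey, red, teal, white} — 8 values for 8 variables — and teal appears only in seat 2's list, so seat 2 = teal.
The 7 still-open variables together cover exactly {black, blue, brown, green, grey, red, white} — 7 values for 7 variables — and red appears only in seat 3's list, so seat 3 = red.
The 6 still-open variables draw from only 6 values {black, blue, brown, green, grey, white}, so each is used; only seat 7 can be black, hence seat 7 = black.
The 5 still-open variables together cover exactly {blue, brown, green, grey, white} — 5 values for 5 variables — and green appears only in seat 1's list, so seat 1 = green.

green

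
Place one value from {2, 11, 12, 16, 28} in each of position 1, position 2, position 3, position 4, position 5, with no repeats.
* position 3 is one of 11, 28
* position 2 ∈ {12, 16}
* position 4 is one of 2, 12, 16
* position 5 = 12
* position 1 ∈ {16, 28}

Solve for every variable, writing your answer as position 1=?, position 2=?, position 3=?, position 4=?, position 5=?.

position 1=28, position 2=16, position 3=11, position 4=2, position 5=12

position 5 has just one choice, so position 5 = 12. Eliminate 12 elsewhere: position 2, position 4.
position 2's domain is down to {16}, so position 2 = 16. Eliminate 16 elsewhere: position 1, position 4.
That leaves position 4 = 2.
That leaves position 1 = 28. So position 3 can't be 28.
position 3 has just one choice, so position 3 = 11.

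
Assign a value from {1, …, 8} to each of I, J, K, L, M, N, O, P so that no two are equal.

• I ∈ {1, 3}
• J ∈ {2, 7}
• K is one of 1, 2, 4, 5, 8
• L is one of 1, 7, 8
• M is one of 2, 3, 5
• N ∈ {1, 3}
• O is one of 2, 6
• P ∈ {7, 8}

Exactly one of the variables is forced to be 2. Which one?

J

The 8 variables draw from only 8 values {1, 2, 3, 4, 5, 6, 7, 8}, so each is used; only K can be 4, hence K = 4.
Among the 7 still-open variables, 5 fits only M (and all 7 values in {1, 2, 3, 5, 6, 7, 8} must be used), so M = 5.
The 6 still-open variables draw from only 6 values {1, 2, 3, 6, 7, 8}, so each is used; only O can be 6, hence O = 6.
Among the 5 still-open variables, 2 fits only J (and all 5 values in {1, 2, 3, 7, 8} must be used), so J = 2.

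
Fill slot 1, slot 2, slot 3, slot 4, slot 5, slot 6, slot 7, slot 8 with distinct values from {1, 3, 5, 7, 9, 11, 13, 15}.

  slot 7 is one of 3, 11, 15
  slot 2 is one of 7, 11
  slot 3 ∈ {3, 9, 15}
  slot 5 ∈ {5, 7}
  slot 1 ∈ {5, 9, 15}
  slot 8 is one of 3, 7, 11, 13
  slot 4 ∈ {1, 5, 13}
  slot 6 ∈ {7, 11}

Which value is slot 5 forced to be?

5

The 8 variables together cover exactly {1, 3, 5, 7, 9, 11, 13, 15} — 8 values for 8 variables — and 1 appears only in slot 4's list, so slot 4 = 1.
The 7 still-open variables draw from only 7 values {3, 5, 7, 9, 11, 13, 15}, so each is used; only slot 8 can be 13, hence slot 8 = 13.
slot 2 and slot 6 share exactly the 2 values {7, 11}; by pigeonhole those values go to them, so strike 7, 11 from slot 5, slot 7.
So slot 5 = 5.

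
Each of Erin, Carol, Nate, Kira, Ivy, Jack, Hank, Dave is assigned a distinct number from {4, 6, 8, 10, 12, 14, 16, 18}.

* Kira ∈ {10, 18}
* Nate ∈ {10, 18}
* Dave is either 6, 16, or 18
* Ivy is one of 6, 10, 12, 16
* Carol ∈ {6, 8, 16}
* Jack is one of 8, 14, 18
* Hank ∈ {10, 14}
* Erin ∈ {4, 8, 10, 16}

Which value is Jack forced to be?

8

Among the 8 variables, 4 fits only Erin (and all 8 values in {4, 6, 8, 10, 12, 14, 16, 18} must be used), so Erin = 4.
The 7 still-open variables draw from only 7 values {6, 8, 10, 12, 14, 16, 18}, so each is used; only Ivy can be 12, hence Ivy = 12.
Nate and Kira between them cover only {10, 18} — a naked pair. Remove those values from Jack, Hank, Dave.
Hank has just one choice, so Hank = 14. Eliminate 14 elsewhere: Jack.
So Jack = 8.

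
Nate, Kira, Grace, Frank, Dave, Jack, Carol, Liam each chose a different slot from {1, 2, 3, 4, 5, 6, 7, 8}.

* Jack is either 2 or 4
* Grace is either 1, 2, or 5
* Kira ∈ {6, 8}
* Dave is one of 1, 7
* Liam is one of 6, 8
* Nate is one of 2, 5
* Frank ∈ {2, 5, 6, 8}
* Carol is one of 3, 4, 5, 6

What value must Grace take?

1

Among the 8 variables, 3 fits only Carol (and all 8 values in {1, 2, 3, 4, 5, 6, 7, 8} must be used), so Carol = 3.
The 7 still-open variables together cover exactly {1, 2, 4, 5, 6, 7, 8} — 7 values for 7 variables — and 4 appears only in Jack's list, so Jack = 4.
Among the 6 still-open variables, 7 fits only Dave (and all 6 values in {1, 2, 5, 6, 7, 8} must be used), so Dave = 7.
The 5 still-open variables draw from only 5 values {1, 2, 5, 6, 8}, so each is used; only Grace can be 1, hence Grace = 1.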